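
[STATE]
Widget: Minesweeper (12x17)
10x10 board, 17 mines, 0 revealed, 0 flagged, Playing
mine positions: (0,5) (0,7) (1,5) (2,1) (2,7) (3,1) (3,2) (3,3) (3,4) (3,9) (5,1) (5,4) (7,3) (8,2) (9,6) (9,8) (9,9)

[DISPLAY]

■■■■■■■■■■  
■■■■■■■■■■  
■■■■■■■■■■  
■■■■■■■■■■  
■■■■■■■■■■  
■■■■■■■■■■  
■■■■■■■■■■  
■■■■■■■■■■  
■■■■■■■■■■  
■■■■■■■■■■  
            
            
            
            
            
            
            


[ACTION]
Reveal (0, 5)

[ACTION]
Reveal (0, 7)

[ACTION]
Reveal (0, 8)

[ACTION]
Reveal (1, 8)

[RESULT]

■■■■■✹■✹■■  
■■■■■✹■■■■  
■✹■■■■■✹■■  
■✹✹✹✹■■■■✹  
■■■■■■■■■■  
■✹■■✹■■■■■  
■■■■■■■■■■  
■■■✹■■■■■■  
■■✹■■■■■■■  
■■■■■■✹■✹✹  
            
            
            
            
            
            
            


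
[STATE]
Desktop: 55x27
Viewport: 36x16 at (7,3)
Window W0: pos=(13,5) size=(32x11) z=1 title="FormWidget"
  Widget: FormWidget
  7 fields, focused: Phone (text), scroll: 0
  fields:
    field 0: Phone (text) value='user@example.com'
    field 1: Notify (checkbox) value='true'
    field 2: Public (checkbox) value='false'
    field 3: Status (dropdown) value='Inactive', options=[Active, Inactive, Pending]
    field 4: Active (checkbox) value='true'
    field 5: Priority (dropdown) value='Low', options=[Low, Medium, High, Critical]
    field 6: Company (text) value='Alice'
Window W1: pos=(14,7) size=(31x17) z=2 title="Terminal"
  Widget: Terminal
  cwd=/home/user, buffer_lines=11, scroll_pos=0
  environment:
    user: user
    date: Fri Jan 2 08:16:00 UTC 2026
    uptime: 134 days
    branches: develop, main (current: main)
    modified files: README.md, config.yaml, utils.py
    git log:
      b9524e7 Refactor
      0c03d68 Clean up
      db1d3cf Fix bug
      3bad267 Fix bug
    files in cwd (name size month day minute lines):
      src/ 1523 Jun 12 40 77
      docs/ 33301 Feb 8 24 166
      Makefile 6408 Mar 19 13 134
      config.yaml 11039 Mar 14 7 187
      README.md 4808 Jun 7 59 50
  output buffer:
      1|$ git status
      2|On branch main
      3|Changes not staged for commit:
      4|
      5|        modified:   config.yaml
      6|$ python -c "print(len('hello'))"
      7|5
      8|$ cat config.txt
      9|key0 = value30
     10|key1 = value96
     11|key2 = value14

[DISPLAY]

                                    
                                    
      ┏━━━━━━━━━━━━━━━━━━━━━━━━━━━━━
      ┃ FormWidget                  
      ┠┏━━━━━━━━━━━━━━━━━━━━━━━━━━━━
      ┃┃ Terminal                   
      ┃┠────────────────────────────
      ┃┃$ git status                
      ┃┃On branch main              
      ┃┃Changes not staged for commi
      ┃┃                            
      ┃┃        modified:   config.y
      ┗┃$ python -c "print(len('hell
       ┃5                           
       ┃$ cat config.txt            
       ┃key0 = value30              


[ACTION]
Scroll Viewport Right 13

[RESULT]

                                    
                                    
━━━━━━━━━━━━━━━━━━━━━━━━━┓          
Widget                   ┃          
━━━━━━━━━━━━━━━━━━━━━━━━━┓          
minal                    ┃          
─────────────────────────┨          
t status                 ┃          
ranch main               ┃          
ges not staged for commit┃          
                         ┃          
    modified:   config.ya┃          
thon -c "print(len('hello┃          
                         ┃          
t config.txt             ┃          
 = value30               ┃          


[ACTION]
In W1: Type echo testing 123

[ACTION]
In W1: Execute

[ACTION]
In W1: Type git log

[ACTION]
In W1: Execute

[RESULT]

                                    
                                    
━━━━━━━━━━━━━━━━━━━━━━━━━┓          
Widget                   ┃          
━━━━━━━━━━━━━━━━━━━━━━━━━┓          
minal                    ┃          
─────────────────────────┨          
                         ┃          
t config.txt             ┃          
 = value30               ┃          
 = value96               ┃          
 = value14               ┃          
ho testing 123           ┃          
ing 123                  ┃          
t log                    ┃          
4e7 Refactor             ┃          


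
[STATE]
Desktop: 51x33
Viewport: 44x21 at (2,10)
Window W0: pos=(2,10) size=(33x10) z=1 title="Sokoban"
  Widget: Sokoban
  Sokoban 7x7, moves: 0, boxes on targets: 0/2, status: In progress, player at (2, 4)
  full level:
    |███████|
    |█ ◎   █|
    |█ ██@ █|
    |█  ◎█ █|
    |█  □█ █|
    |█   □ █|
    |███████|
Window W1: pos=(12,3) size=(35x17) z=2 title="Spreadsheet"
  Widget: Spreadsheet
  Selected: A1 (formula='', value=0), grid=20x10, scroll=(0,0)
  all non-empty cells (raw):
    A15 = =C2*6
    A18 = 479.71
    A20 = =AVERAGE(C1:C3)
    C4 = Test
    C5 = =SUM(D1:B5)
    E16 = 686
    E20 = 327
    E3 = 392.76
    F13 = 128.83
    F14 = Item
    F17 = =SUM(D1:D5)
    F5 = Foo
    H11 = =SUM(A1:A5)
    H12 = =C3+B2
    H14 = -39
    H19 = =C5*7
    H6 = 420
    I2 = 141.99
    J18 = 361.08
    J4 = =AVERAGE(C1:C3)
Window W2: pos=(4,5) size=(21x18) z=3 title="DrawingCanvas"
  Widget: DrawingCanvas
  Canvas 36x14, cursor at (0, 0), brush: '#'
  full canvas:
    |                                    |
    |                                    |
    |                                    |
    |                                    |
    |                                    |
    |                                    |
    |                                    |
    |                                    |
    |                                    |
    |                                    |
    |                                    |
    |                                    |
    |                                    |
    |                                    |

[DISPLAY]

┏━┃                   ┃       0       0     
┃ ┃                   ┃       0       0     
┠─┃                   ┃       0Test         
┃█┃                   ┃       0#CIRC!       
┃█┃                   ┃       0       0     
┃█┃                   ┃       0       0     
┃█┃                   ┃       0       0     
┃█┃                   ┃       0       0     
┃█┃                   ┃       0       0     
┗━┃                   ┃━━━━━━━━━━━━━━━━━━━━━
  ┃                   ┃                     
  ┃                   ┃                     
  ┗━━━━━━━━━━━━━━━━━━━┛                     
                                            
                                            
                                            
                                            
                                            
                                            
                                            
                                            


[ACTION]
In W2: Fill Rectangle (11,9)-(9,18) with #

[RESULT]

┏━┃                   ┃       0       0     
┃ ┃                   ┃       0       0     
┠─┃                   ┃       0Test         
┃█┃                   ┃       0#CIRC!       
┃█┃                   ┃       0       0     
┃█┃                   ┃       0       0     
┃█┃                   ┃       0       0     
┃█┃         ##########┃       0       0     
┃█┃         ##########┃       0       0     
┗━┃         ##########┃━━━━━━━━━━━━━━━━━━━━━
  ┃                   ┃                     
  ┃                   ┃                     
  ┗━━━━━━━━━━━━━━━━━━━┛                     
                                            
                                            
                                            
                                            
                                            
                                            
                                            
                                            


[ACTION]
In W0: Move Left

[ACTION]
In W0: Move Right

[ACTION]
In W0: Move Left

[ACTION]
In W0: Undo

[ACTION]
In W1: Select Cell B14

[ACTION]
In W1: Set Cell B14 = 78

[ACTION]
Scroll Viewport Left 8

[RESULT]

  ┏━┃                   ┃       0       0   
  ┃ ┃                   ┃       0       0   
  ┠─┃                   ┃       0Test       
  ┃█┃                   ┃       0#CIRC!     
  ┃█┃                   ┃       0       0   
  ┃█┃                   ┃       0       0   
  ┃█┃                   ┃       0       0   
  ┃█┃         ##########┃       0       0   
  ┃█┃         ##########┃       0       0   
  ┗━┃         ##########┃━━━━━━━━━━━━━━━━━━━
    ┃                   ┃                   
    ┃                   ┃                   
    ┗━━━━━━━━━━━━━━━━━━━┛                   
                                            
                                            
                                            
                                            
                                            
                                            
                                            
                                            


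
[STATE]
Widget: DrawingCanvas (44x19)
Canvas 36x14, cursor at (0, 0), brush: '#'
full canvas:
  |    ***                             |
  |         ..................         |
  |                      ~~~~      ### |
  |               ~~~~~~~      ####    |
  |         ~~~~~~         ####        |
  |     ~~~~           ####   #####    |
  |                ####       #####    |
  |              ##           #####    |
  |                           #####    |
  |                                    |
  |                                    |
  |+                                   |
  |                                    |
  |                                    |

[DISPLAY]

+   ***                                     
         ..................                 
                      ~~~~      ###         
               ~~~~~~~      ####            
         ~~~~~~         ####                
     ~~~~           ####   #####            
                ####       #####            
              ##           #####            
                           #####            
                                            
                                            
+                                           
                                            
                                            
                                            
                                            
                                            
                                            
                                            


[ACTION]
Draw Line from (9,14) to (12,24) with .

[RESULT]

+   ***                                     
         ..................                 
                      ~~~~      ###         
               ~~~~~~~      ####            
         ~~~~~~         ####                
     ~~~~           ####   #####            
                ####       #####            
              ##           #####            
                           #####            
              ..                            
                ....                        
+                   ...                     
                       ..                   
                                            
                                            
                                            
                                            
                                            
                                            


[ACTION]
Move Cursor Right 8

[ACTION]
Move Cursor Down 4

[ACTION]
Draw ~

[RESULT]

    ***                                     
         ..................                 
                      ~~~~      ###         
               ~~~~~~~      ####            
        ~~~~~~~         ####                
     ~~~~           ####   #####            
                ####       #####            
              ##           #####            
                           #####            
              ..                            
                ....                        
+                   ...                     
                       ..                   
                                            
                                            
                                            
                                            
                                            
                                            


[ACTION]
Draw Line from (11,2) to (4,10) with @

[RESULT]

    ***                                     
         ..................                 
                      ~~~~      ###         
               ~~~~~~~      ####            
        ~~@~~~~         ####                
     ~~~~@          ####   #####            
        @       ####       #####            
       @      ##           #####            
     @@                    #####            
    @         ..                            
   @            ....                        
+ @                 ...                     
                       ..                   
                                            
                                            
                                            
                                            
                                            
                                            


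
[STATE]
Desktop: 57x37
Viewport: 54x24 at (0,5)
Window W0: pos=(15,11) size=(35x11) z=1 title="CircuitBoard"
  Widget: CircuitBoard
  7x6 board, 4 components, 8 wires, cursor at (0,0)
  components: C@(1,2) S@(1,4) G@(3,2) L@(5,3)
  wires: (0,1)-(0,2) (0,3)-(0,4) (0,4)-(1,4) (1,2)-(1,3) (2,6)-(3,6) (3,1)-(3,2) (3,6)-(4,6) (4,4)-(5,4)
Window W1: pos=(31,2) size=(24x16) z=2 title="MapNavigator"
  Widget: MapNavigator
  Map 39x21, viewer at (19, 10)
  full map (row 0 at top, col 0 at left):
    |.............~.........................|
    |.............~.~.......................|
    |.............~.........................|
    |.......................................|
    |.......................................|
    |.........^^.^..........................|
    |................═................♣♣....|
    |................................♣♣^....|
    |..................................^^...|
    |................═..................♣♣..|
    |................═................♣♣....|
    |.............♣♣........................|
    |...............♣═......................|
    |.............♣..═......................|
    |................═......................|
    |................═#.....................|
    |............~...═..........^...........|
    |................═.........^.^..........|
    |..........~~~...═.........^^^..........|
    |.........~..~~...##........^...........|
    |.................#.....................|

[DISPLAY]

                               ┃......................
                               ┃.^^.^.................
                               ┃........═.............
                               ┃......................
                               ┃......................
                               ┃........═.............
               ┏━━━━━━━━━━━━━━━┃........═..@..........
               ┃ CircuitBoard  ┃.....♣♣...............
               ┠───────────────┃.......♣═.............
               ┃   0 1 2 3 4 5 ┃.....♣..═.............
               ┃0  [.]  · ─ ·  ┃........═.............
               ┃               ┃........═#............
               ┃1           C ─┗━━━━━━━━━━━━━━━━━━━━━━
               ┃                                 ┃    
               ┃2                           ·    ┃    
               ┃                            │    ┃    
               ┗━━━━━━━━━━━━━━━━━━━━━━━━━━━━━━━━━┛    
                                                      
                                                      
                                                      
                                                      
                                                      
                                                      
                                                      


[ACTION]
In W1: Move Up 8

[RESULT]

                               ┃                      
                               ┃                      
                               ┃                      
                               ┃                      
                               ┃.....~................
                               ┃.....~.~..............
               ┏━━━━━━━━━━━━━━━┃.....~.....@..........
               ┃ CircuitBoard  ┃......................
               ┠───────────────┃......................
               ┃   0 1 2 3 4 5 ┃.^^.^.................
               ┃0  [.]  · ─ ·  ┃........═.............
               ┃               ┃......................
               ┃1           C ─┗━━━━━━━━━━━━━━━━━━━━━━
               ┃                                 ┃    
               ┃2                           ·    ┃    
               ┃                            │    ┃    
               ┗━━━━━━━━━━━━━━━━━━━━━━━━━━━━━━━━━┛    
                                                      
                                                      
                                                      
                                                      
                                                      
                                                      
                                                      


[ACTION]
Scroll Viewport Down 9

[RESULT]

               ┠───────────────┃......................
               ┃   0 1 2 3 4 5 ┃.^^.^.................
               ┃0  [.]  · ─ ·  ┃........═.............
               ┃               ┃......................
               ┃1           C ─┗━━━━━━━━━━━━━━━━━━━━━━
               ┃                                 ┃    
               ┃2                           ·    ┃    
               ┃                            │    ┃    
               ┗━━━━━━━━━━━━━━━━━━━━━━━━━━━━━━━━━┛    
                                                      
                                                      
                                                      
                                                      
                                                      
                                                      
                                                      
                                                      
                                                      
                                                      
                                                      
                                                      
                                                      
                                                      
                                                      


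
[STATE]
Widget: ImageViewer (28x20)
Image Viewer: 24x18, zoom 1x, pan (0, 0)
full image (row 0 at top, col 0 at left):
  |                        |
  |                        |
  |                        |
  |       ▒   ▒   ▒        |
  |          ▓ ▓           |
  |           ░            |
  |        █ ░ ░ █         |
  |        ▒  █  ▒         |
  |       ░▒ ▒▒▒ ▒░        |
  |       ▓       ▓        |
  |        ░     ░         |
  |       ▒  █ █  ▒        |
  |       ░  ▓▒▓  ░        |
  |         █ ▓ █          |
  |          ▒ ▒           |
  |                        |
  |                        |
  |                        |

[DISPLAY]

                            
                            
                            
       ▒   ▒   ▒            
          ▓ ▓               
           ░                
        █ ░ ░ █             
        ▒  █  ▒             
       ░▒ ▒▒▒ ▒░            
       ▓       ▓            
        ░     ░             
       ▒  █ █  ▒            
       ░  ▓▒▓  ░            
         █ ▓ █              
          ▒ ▒               
                            
                            
                            
                            
                            


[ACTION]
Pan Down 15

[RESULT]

                            
                            
                            
                            
                            
                            
                            
                            
                            
                            
                            
                            
                            
                            
                            
                            
                            
                            
                            
                            


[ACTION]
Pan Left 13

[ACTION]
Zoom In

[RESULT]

                ▒▒    ██    
              ░░▒▒  ▒▒▒▒▒▒  
              ░░▒▒  ▒▒▒▒▒▒  
              ▓▓            
              ▓▓            
                ░░          
                ░░          
              ▒▒    ██  ██  
              ▒▒    ██  ██  
              ░░    ▓▓▒▒▓▓  
              ░░    ▓▓▒▒▓▓  
                  ██  ▓▓  ██
                  ██  ▓▓  ██
                    ▒▒  ▒▒  
                    ▒▒  ▒▒  
                            
                            
                            
                            
                            


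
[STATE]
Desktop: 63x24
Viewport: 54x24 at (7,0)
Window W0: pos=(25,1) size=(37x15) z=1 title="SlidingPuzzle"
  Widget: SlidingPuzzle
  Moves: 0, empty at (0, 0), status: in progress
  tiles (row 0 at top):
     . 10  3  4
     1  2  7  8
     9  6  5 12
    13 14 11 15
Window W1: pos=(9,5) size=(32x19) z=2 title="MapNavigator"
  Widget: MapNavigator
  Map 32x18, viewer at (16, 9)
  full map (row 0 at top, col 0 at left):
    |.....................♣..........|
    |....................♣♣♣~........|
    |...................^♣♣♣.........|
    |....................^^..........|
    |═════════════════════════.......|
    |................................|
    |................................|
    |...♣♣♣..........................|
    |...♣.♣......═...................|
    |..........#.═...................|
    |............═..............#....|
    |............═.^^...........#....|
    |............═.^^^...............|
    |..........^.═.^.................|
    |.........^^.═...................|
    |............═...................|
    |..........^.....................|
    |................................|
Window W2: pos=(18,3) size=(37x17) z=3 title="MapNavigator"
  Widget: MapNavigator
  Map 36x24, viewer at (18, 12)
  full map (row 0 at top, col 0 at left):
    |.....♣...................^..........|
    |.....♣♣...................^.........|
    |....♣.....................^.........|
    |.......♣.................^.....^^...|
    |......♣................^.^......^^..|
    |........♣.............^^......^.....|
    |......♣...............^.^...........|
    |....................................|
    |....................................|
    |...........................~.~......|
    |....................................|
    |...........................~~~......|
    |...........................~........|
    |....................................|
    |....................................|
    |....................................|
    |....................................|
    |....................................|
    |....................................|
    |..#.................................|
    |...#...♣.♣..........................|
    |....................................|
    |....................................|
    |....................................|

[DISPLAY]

                                                      
                  ┏━━━━━━━━━━━━━━━━━━━━━━━━━━━━━━━━━━━
                  ┃ SlidingPuzzle                     
           ┏━━━━━━━━━━━━━━━━━━━━━━━━━━━━━━━━━━━┓──────
           ┃ MapNavigator                      ┃      
  ┏━━━━━━━━┠───────────────────────────────────┨      
  ┃ MapNavi┃.....♣...............^.^...........┃      
  ┠────────┃...................................┃      
  ┃........┃...................................┃      
  ┃........┃..........................~.~......┃      
  ┃════════┃...................................┃      
  ┃........┃..........................~~~......┃      
  ┃........┃.................@........~........┃      
  ┃..♣♣♣...┃...................................┃      
  ┃..♣.♣...┃...................................┃      
  ┃........┃...................................┃━━━━━━
  ┃........┃...................................┃      
  ┃........┃...................................┃      
  ┃........┃...................................┃      
  ┃........┗━━━━━━━━━━━━━━━━━━━━━━━━━━━━━━━━━━━┛      
  ┃........^^.═..................┃                    
  ┃...........═..................┃                    
  ┃.........^....................┃                    
  ┗━━━━━━━━━━━━━━━━━━━━━━━━━━━━━━┛                    


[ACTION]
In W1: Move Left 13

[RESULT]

                                                      
                  ┏━━━━━━━━━━━━━━━━━━━━━━━━━━━━━━━━━━━
                  ┃ SlidingPuzzle                     
           ┏━━━━━━━━━━━━━━━━━━━━━━━━━━━━━━━━━━━┓──────
           ┃ MapNavigator                      ┃      
  ┏━━━━━━━━┠───────────────────────────────────┨      
  ┃ MapNavi┃.....♣...............^.^...........┃      
  ┠────────┃...................................┃      
  ┃        ┃...................................┃      
  ┃        ┃..........................~.~......┃      
  ┃        ┃...................................┃      
  ┃        ┃..........................~~~......┃      
  ┃        ┃.................@........~........┃      
  ┃        ┃...................................┃      
  ┃        ┃...................................┃      
  ┃        ┃...................................┃━━━━━━
  ┃        ┃...................................┃      
  ┃        ┃...................................┃      
  ┃        ┃...................................┃      
  ┃        ┗━━━━━━━━━━━━━━━━━━━━━━━━━━━━━━━━━━━┛      
  ┃            .........^^.═.....┃                    
  ┃            ............═.....┃                    
  ┃            ..........^.......┃                    
  ┗━━━━━━━━━━━━━━━━━━━━━━━━━━━━━━┛                    


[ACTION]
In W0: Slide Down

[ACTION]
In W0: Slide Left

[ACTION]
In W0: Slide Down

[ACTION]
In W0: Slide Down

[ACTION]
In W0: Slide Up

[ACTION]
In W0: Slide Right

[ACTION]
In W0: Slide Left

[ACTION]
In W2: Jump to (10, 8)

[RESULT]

                                                      
                  ┏━━━━━━━━━━━━━━━━━━━━━━━━━━━━━━━━━━━
                  ┃ SlidingPuzzle                     
           ┏━━━━━━━━━━━━━━━━━━━━━━━━━━━━━━━━━━━┓──────
           ┃ MapNavigator                      ┃      
  ┏━━━━━━━━┠───────────────────────────────────┨      
  ┃ MapNavi┃       ....♣.....................^.┃      
  ┠────────┃       .......♣.................^..┃      
  ┃        ┃       ......♣................^.^..┃      
  ┃        ┃       ........♣.............^^....┃      
  ┃        ┃       ......♣...............^.^...┃      
  ┃        ┃       ............................┃      
  ┃        ┃       ..........@.................┃      
  ┃        ┃       ...........................~┃      
  ┃        ┃       ............................┃      
  ┃        ┃       ...........................~┃━━━━━━
  ┃        ┃       ...........................~┃      
  ┃        ┃       ............................┃      
  ┃        ┃       ............................┃      
  ┃        ┗━━━━━━━━━━━━━━━━━━━━━━━━━━━━━━━━━━━┛      
  ┃            .........^^.═.....┃                    
  ┃            ............═.....┃                    
  ┃            ..........^.......┃                    
  ┗━━━━━━━━━━━━━━━━━━━━━━━━━━━━━━┛                    


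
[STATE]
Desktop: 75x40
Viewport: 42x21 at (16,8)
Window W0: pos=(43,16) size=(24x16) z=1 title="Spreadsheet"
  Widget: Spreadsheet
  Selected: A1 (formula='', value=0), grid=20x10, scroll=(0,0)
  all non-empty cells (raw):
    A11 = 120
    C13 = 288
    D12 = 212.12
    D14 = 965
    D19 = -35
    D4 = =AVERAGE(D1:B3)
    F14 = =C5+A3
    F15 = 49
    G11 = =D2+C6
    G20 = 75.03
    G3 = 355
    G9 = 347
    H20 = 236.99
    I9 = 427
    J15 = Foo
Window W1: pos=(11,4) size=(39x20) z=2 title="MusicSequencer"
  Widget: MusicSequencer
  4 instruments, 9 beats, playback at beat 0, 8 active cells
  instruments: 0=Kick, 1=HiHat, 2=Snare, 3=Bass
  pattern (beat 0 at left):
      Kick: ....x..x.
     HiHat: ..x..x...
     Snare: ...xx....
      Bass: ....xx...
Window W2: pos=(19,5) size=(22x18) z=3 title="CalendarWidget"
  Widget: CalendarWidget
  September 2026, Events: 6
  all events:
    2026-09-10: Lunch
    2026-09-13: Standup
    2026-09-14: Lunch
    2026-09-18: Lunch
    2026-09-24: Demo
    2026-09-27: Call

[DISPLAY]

ck·┃   September 2026   ┃        ┃        
at·┃Mo Tu We Th Fr Sa Su┃        ┃        
re·┃    1  2  3  4  5  6┃        ┃        
ss·┃ 7  8  9 10* 11 12 1┃        ┃        
   ┃14* 15 16 17 18* 19 ┃        ┃        
   ┃21 22 23 24* 25 26 2┃        ┃        
   ┃28 29 30            ┃        ┃        
   ┃                    ┃        ┃        
   ┃                    ┃        ┃━━━━━━━━
   ┃                    ┃        ┃dsheet  
   ┃                    ┃        ┃────────
   ┃                    ┃        ┃        
   ┃                    ┃        ┃ A      
   ┃                    ┃        ┃--------
   ┗━━━━━━━━━━━━━━━━━━━━┛        ┃   [0]  
━━━━━━━━━━━━━━━━━━━━━━━━━━━━━━━━━┛     0  
                           ┃  3        0  
                           ┃  4        0  
                           ┃  5        0  
                           ┃  6        0  
                           ┃  7        0  


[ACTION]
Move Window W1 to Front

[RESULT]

ck····█··█·                      ┃        
at··█··█···                      ┃        
re···██····                      ┃        
ss····██···                      ┃        
                                 ┃        
                                 ┃        
                                 ┃        
                                 ┃        
                                 ┃━━━━━━━━
                                 ┃dsheet  
                                 ┃────────
                                 ┃        
                                 ┃ A      
                                 ┃--------
                                 ┃   [0]  
━━━━━━━━━━━━━━━━━━━━━━━━━━━━━━━━━┛     0  
                           ┃  3        0  
                           ┃  4        0  
                           ┃  5        0  
                           ┃  6        0  
                           ┃  7        0  


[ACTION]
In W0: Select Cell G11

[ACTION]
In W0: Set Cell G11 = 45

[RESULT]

ck····█··█·                      ┃        
at··█··█···                      ┃        
re···██····                      ┃        
ss····██···                      ┃        
                                 ┃        
                                 ┃        
                                 ┃        
                                 ┃        
                                 ┃━━━━━━━━
                                 ┃dsheet  
                                 ┃────────
                                 ┃5       
                                 ┃ A      
                                 ┃--------
                                 ┃     0  
━━━━━━━━━━━━━━━━━━━━━━━━━━━━━━━━━┛     0  
                           ┃  3        0  
                           ┃  4        0  
                           ┃  5        0  
                           ┃  6        0  
                           ┃  7        0  


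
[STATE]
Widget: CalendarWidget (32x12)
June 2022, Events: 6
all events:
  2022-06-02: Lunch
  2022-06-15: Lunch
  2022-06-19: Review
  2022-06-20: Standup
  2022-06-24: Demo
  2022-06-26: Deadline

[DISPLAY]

           June 2022            
Mo Tu We Th Fr Sa Su            
       1  2*  3  4  5           
 6  7  8  9 10 11 12            
13 14 15* 16 17 18 19*          
20* 21 22 23 24* 25 26*         
27 28 29 30                     
                                
                                
                                
                                
                                


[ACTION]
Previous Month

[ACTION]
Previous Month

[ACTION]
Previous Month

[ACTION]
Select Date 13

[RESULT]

           March 2022           
Mo Tu We Th Fr Sa Su            
    1  2  3  4  5  6            
 7  8  9 10 11 12 [13]          
14 15 16 17 18 19 20            
21 22 23 24 25 26 27            
28 29 30 31                     
                                
                                
                                
                                
                                


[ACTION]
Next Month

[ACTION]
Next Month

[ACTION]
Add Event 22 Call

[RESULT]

            May 2022            
Mo Tu We Th Fr Sa Su            
                   1            
 2  3  4  5  6  7  8            
 9 10 11 12 13 14 15            
16 17 18 19 20 21 22*           
23 24 25 26 27 28 29            
30 31                           
                                
                                
                                
                                


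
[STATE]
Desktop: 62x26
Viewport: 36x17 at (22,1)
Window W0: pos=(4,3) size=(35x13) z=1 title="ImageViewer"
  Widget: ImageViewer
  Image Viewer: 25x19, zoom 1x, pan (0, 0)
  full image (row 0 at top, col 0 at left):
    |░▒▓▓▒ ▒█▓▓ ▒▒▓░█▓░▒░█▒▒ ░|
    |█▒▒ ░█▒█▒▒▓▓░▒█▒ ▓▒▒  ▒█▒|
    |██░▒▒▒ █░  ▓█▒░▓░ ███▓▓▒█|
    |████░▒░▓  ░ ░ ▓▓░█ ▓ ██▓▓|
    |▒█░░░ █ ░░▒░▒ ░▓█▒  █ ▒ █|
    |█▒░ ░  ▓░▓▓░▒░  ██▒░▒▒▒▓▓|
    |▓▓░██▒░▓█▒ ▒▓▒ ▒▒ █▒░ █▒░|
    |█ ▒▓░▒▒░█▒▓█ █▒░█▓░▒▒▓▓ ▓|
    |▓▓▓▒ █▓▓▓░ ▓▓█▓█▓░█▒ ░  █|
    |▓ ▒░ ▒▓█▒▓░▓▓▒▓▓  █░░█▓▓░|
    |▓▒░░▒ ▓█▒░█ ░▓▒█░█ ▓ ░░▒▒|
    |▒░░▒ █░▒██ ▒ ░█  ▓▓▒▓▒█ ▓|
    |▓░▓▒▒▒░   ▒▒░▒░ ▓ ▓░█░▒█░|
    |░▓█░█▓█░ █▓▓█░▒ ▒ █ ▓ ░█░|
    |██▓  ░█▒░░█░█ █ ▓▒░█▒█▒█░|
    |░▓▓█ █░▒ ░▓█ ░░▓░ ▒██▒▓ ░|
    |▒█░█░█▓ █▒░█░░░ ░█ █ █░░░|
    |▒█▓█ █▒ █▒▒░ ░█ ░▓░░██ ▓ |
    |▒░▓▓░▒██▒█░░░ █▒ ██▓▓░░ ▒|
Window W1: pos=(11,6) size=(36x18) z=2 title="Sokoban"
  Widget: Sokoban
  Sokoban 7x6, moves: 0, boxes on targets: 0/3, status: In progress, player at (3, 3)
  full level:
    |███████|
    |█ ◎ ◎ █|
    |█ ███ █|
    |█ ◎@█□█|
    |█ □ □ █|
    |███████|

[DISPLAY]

                                    
                                    
━━━━━━━━━━━━━━━━┓                   
                ┃                   
────────────────┨                   
━━━━━━━━━━━━━━━━━━━━━━━━┓           
                        ┃           
────────────────────────┨           
                        ┃           
                        ┃           
                        ┃           
                        ┃           
                        ┃           
                        ┃           
0/3                     ┃           
                        ┃           
                        ┃           


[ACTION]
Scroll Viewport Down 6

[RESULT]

                        ┃           
────────────────────────┨           
                        ┃           
                        ┃           
                        ┃           
                        ┃           
                        ┃           
                        ┃           
0/3                     ┃           
                        ┃           
                        ┃           
                        ┃           
                        ┃           
                        ┃           
                        ┃           
                        ┃           
━━━━━━━━━━━━━━━━━━━━━━━━┛           


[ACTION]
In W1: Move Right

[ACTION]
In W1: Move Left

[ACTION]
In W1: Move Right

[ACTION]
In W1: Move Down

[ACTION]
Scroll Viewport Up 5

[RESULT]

                                    
━━━━━━━━━━━━━━━━┓                   
                ┃                   
────────────────┨                   
━━━━━━━━━━━━━━━━━━━━━━━━┓           
                        ┃           
────────────────────────┨           
                        ┃           
                        ┃           
                        ┃           
                        ┃           
                        ┃           
                        ┃           
0/3                     ┃           
                        ┃           
                        ┃           
                        ┃           
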